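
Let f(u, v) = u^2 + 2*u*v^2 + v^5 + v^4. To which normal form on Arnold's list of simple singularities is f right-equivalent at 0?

A_{4}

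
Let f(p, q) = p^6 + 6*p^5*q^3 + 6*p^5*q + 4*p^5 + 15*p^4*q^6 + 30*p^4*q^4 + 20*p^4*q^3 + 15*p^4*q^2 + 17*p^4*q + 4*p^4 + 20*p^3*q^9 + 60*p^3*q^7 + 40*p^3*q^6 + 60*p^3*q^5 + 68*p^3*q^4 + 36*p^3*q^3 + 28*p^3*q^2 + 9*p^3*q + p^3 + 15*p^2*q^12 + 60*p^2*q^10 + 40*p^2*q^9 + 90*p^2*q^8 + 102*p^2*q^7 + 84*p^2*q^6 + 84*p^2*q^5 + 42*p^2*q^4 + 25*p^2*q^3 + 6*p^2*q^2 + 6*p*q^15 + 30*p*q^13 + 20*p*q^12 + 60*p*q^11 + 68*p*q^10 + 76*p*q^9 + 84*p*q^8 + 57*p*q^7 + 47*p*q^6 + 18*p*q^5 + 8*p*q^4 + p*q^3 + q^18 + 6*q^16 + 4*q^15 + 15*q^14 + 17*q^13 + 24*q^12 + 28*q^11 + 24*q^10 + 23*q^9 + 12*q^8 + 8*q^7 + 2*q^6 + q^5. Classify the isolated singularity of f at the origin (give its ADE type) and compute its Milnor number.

Type E_{7}, Milnor number mu = 7.

The Hessian of f at 0 is [[0, 0], [0, 0]] with rank 0, so corank 2. A Groebner basis of the Jacobian ideal J(f) in C{p,q} is {-3*p^2/5 + q^4 - q^3/5, p^3, p^2*q + p^2/5 + q^3/15, p^2/5 + p*q^2 + q^3/15}; counting standard monomials gives mu = 7. Corank 2; j^3 = p^3 is a perfect cube, so E-series; the 4-jet and mu = 7 give E_7.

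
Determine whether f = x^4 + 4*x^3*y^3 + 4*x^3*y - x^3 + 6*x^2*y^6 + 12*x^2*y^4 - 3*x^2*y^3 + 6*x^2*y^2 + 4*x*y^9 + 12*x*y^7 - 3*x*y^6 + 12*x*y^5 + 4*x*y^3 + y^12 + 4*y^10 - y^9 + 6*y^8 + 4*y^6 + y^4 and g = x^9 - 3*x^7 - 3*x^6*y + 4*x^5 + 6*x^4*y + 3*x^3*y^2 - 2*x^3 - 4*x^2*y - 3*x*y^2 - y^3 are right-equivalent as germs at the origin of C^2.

No.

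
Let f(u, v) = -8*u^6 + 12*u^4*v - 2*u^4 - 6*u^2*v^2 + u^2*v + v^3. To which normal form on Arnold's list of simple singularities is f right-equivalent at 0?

The Hessian of f at 0 has rank 0. Corank 2; j^3 = v*(u^2 + v^2) splits into three distinct lines over C (the quadratic factor has nonzero discriminant), so D_4.

D_4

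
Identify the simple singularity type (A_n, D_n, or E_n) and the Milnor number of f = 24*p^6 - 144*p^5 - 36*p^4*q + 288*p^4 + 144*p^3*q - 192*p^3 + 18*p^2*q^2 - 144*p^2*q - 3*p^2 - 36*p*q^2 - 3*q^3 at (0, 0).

Type A2, Milnor number mu = 2.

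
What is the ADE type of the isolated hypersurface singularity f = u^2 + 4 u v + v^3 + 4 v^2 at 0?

The Hessian of f at 0 has rank 1. Corank 1: A-series; mu = 2 gives A_2.

A_2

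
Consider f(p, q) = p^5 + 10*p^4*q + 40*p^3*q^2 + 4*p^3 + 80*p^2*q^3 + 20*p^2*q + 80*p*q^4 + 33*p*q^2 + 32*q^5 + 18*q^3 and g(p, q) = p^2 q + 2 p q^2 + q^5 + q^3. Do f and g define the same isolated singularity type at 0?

The Hessian of f at 0 is [[0, 0], [0, 0]] with rank 0, so corank 2. A Groebner basis of the Jacobian ideal J(f) in C{p,q} is {-32*p*q/5 + q^4 - 48*q^2/5, p*q^2 + 3*q^3/2, p^2 + 7*p*q/2 + 3*q^2}; counting standard monomials gives mu = 6. Corank 2; j^3 = (p + 2*q)*(2*p + 3*q)^2 has shape L^2 M (L != M), so D-series; mu = 6 gives D_6. The Hessian of g at 0 is [[0, 0], [0, 0]] with rank 0, so corank 2. A Groebner basis of the Jacobian ideal J(g) in C{p,q} is {p^2/5 + q^4 - q^2/5, p^3 + q^3, p*q + q^2}; counting standard monomials gives mu = 6. Corank 2; j^3 = q*(p + q)^2 has shape L^2 M (L != M), so D-series; mu = 6 gives D_6. Both have type D_6, hence right-equivalent.

Yes.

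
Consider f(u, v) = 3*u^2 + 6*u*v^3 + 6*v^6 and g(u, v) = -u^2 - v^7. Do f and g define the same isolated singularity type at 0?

No.

The Hessian of f at 0 has rank 1. Corank 1: A-series; mu = 5 gives A_5. The Hessian of g at 0 has rank 1. Corank 1: A-series; mu = 6 gives A_6. f is A_5 but g is A_6, hence not right-equivalent.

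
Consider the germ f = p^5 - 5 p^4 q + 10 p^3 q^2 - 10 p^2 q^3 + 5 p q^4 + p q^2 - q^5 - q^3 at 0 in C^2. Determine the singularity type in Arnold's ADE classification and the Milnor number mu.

The Hessian of f at 0 has rank 0. Corank 2; j^3 = q^2*(p - q) has shape L^2 M (L != M), so D-series; mu = 6 gives D_6.

Type D6, Milnor number mu = 6.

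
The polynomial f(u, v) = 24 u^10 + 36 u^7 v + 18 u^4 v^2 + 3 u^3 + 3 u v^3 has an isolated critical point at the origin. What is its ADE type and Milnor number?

The Hessian of f at 0 has rank 0. Corank 2; j^3 = 3*u^3 is a perfect cube, so E-series; the 4-jet and mu = 7 give E_7.

Type E_7, Milnor number mu = 7.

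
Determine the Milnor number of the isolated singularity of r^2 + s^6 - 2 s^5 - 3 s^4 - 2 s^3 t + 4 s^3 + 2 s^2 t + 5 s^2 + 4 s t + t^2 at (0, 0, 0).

1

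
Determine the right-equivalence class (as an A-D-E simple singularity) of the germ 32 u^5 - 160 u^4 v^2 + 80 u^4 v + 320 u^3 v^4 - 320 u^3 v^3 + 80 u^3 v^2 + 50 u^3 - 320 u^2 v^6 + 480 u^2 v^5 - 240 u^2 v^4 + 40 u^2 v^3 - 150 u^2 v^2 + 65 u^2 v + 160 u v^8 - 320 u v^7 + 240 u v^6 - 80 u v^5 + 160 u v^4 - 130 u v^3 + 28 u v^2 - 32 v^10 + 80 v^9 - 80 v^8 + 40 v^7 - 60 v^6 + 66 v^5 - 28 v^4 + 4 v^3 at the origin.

D_{6}

The Hessian of f at 0 is [[0, 0], [0, 0]] with rank 0, so corank 2. A Groebner basis of the Jacobian ideal J(f) in C{u,v} is {u^3 - 9379*u^2/19525 - 31268*u*v/97625 - 5004*v^2/97625, u^2*v + 3127*u^2/3905 + 9384*u*v/19525 + 1252*v^2/19525, -3129*u^2/3124 + u*v^2 - 1567*u*v/3905 - v^2/3905, 5*u^2/1562 - 779*u*v/781 + v^3 - 312*v^2/781}; counting standard monomials gives mu = 6. Corank 2; j^3 = (2*u + v)*(5*u + 2*v)^2 has shape L^2 M (L != M), so D-series; mu = 6 gives D_6.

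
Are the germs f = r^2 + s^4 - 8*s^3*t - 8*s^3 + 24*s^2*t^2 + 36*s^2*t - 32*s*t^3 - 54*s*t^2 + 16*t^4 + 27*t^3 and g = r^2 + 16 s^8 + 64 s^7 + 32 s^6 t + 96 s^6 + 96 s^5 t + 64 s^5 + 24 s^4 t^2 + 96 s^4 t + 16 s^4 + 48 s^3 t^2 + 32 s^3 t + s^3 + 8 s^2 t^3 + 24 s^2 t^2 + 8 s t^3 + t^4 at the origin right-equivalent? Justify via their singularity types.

The Hessian of f at 0 is [[0, 0, 0], [0, 0, 0], [0, 0, 2]] with rank 1, so corank 2. A Groebner basis of the Jacobian ideal J(f) in C{s,t,r} is {t^4, s*t^2 - 5*t^3/3, s^2 - 3*s*t + 9*t^2/4, r}; counting standard monomials gives mu = 6. Corank 2; j^3 = -(2*s - 3*t)^3 is a perfect cube, so E-series; the 4-jet and mu = 6 give E_6. The Hessian of g at 0 is [[0, 0, 0], [0, 0, 0], [0, 0, 2]] with rank 1, so corank 2. A Groebner basis of the Jacobian ideal J(g) in C{s,t,r} is {t^4, s*t^2 + t^3/6, s^2, r}; counting standard monomials gives mu = 6. Corank 2; j^3 = s^3 is a perfect cube, so E-series; the 4-jet and mu = 6 give E_6. Both have type E_6, hence right-equivalent.

Yes.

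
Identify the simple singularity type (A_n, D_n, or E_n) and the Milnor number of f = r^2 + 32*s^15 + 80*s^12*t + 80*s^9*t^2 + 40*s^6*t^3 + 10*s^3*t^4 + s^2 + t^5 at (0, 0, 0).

Type A_4, Milnor number mu = 4.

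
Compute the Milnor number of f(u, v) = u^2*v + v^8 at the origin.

The Hessian of f at 0 has rank 0. Corank 2; j^3 = u^2*v has shape L^2 M (L != M), so D-series; mu = 9 gives D_9.

9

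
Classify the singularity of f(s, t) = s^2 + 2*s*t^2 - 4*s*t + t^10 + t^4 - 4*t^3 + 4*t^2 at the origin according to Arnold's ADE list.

The Hessian of f at 0 is [[2, -4], [-4, 8]] with rank 1, so corank 1. A Groebner basis of the Jacobian ideal J(f) in C{s,t} is {s^5 + 40*s^4 - 240*s^3*t - 560*s^3 + 1728*s^2*t + 1472*s^2 - 3456*s*t - 1024*s + 2048*t, s^4*t + 8*s^4 - 40*s^3*t - 80*s^3 + 240*s^2*t + 192*s^2 - 448*s*t - 128*s + 256*t, s + t^2 - 2*t}; counting standard monomials gives mu = 9. Corank 1: A-series; mu = 9 gives A_9.

A_{9}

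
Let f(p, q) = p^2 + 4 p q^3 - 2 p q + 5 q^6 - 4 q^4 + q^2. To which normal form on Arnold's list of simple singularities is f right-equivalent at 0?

A_5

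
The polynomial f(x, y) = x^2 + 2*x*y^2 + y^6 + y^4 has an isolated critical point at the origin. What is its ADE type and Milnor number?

Type A5, Milnor number mu = 5.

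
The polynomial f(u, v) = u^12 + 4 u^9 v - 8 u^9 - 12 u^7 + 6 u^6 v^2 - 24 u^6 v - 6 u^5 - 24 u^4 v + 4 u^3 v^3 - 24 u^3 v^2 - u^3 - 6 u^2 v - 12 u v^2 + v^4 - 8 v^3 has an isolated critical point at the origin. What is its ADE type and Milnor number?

Type E_{6}, Milnor number mu = 6.

The Hessian of f at 0 has rank 0. Corank 2; j^3 = -(u + 2*v)^3 is a perfect cube, so E-series; the 4-jet and mu = 6 give E_6.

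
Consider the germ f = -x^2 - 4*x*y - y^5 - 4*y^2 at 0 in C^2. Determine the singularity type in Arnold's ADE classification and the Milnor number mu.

Type A_{4}, Milnor number mu = 4.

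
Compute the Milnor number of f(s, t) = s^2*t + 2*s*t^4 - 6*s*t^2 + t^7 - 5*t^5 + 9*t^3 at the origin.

The Hessian of f at 0 has rank 0. Corank 2; j^3 = t*(s - 3*t)^2 has shape L^2 M (L != M), so D-series; mu = 6 gives D_6.

6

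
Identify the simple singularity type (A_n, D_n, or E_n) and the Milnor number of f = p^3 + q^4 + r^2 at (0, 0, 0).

Type E6, Milnor number mu = 6.

The Hessian of f at 0 has rank 1. Corank 2; j^3 = p^3 is a perfect cube, so E-series; the 4-jet and mu = 6 give E_6.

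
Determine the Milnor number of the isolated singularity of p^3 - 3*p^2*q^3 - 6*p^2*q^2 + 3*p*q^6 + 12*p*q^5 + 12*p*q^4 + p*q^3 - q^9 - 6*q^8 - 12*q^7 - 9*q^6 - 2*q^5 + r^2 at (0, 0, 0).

7

The Hessian of f at 0 has rank 1. Corank 2; j^3 = p^3 is a perfect cube, so E-series; the 4-jet and mu = 7 give E_7.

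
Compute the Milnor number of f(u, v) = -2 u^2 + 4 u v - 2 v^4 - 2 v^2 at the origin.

3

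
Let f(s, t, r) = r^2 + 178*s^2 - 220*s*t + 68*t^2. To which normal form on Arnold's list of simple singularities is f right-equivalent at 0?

The Hessian of f at 0 has rank 3. Corank 0: nondegenerate Morse point, so A_1.

A_1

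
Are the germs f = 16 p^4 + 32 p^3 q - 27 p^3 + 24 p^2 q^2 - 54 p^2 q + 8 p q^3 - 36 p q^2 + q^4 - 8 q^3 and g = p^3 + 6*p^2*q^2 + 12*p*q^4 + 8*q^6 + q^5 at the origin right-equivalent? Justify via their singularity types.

No.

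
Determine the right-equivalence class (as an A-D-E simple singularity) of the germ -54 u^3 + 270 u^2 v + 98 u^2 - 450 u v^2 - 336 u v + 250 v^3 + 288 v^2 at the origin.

A2

The Hessian of f at 0 has rank 1. Corank 1: A-series; mu = 2 gives A_2.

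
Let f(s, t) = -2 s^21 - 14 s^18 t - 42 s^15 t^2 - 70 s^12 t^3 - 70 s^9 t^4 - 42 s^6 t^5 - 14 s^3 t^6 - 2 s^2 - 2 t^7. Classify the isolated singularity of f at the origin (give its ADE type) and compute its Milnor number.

Type A6, Milnor number mu = 6.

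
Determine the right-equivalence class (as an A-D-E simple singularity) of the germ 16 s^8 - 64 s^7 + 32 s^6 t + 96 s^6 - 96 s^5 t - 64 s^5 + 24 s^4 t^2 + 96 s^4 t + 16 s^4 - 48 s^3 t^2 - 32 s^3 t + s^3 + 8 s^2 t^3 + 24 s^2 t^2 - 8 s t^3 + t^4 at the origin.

The Hessian of f at 0 is [[0, 0], [0, 0]] with rank 0, so corank 2. A Groebner basis of the Jacobian ideal J(f) in C{s,t} is {t^4, s*t^2 - t^3/6, s^2}; counting standard monomials gives mu = 6. Corank 2; j^3 = s^3 is a perfect cube, so E-series; the 4-jet and mu = 6 give E_6.

E6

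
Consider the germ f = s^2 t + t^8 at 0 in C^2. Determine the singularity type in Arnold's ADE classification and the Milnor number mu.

Type D9, Milnor number mu = 9.

The Hessian of f at 0 has rank 0. Corank 2; j^3 = s^2*t has shape L^2 M (L != M), so D-series; mu = 9 gives D_9.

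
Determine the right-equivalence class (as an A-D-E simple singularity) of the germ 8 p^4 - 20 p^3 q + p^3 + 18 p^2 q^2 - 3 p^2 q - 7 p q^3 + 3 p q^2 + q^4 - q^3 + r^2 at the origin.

The Hessian of f at 0 has rank 1. Corank 2; j^3 = (p - q)^3 is a perfect cube, so E-series; the 4-jet and mu = 7 give E_7.

E_{7}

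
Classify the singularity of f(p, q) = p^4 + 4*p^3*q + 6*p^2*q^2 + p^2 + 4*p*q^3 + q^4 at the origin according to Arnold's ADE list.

A_3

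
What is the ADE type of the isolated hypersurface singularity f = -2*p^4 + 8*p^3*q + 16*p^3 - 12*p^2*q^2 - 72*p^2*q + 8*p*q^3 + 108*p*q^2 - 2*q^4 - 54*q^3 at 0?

E_{6}

The Hessian of f at 0 is [[0, 0], [0, 0]] with rank 0, so corank 2. A Groebner basis of the Jacobian ideal J(f) in C{p,q} is {q^4, p*q^2 - 4*q^3/3, p^2 - 3*p*q + 9*q^2/4}; counting standard monomials gives mu = 6. Corank 2; j^3 = 2*(2*p - 3*q)^3 is a perfect cube, so E-series; the 4-jet and mu = 6 give E_6.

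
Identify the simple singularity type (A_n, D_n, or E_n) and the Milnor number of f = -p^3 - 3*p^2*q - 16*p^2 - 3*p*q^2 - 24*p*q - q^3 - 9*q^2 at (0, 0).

Type A_2, Milnor number mu = 2.

The Hessian of f at 0 is [[-32, -24], [-24, -18]] with rank 1, so corank 1. A Groebner basis of the Jacobian ideal J(f) in C{p,q} is {q^2, p + 3*q/4}; counting standard monomials gives mu = 2. Corank 1: A-series; mu = 2 gives A_2.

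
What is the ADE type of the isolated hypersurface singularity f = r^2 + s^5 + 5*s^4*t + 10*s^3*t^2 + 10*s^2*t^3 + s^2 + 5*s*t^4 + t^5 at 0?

A4

The Hessian of f at 0 has rank 2. Corank 1: A-series; mu = 4 gives A_4.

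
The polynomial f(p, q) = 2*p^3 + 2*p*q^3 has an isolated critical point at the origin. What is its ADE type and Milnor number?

Type E_{7}, Milnor number mu = 7.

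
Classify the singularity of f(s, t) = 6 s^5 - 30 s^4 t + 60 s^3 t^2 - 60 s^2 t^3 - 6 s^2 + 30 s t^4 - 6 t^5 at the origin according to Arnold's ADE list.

The Hessian of f at 0 has rank 1. Corank 1: A-series; mu = 4 gives A_4.

A_4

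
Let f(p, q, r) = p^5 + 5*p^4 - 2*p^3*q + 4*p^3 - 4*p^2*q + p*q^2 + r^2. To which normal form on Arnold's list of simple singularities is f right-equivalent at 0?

D5

The Hessian of f at 0 has rank 1. Corank 2; j^3 = p*(2*p - q)^2 has shape L^2 M (L != M), so D-series; mu = 5 gives D_5.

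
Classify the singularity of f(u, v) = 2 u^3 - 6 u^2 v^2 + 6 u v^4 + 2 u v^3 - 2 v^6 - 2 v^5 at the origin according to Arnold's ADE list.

E7

The Hessian of f at 0 has rank 0. Corank 2; j^3 = 2*u^3 is a perfect cube, so E-series; the 4-jet and mu = 7 give E_7.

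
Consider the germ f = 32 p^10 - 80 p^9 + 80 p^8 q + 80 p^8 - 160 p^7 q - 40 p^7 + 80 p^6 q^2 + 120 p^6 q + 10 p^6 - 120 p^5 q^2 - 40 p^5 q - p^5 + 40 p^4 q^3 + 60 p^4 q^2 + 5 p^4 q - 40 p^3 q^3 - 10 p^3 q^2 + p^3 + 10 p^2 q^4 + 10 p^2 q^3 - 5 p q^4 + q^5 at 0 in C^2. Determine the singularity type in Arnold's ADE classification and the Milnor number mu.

The Hessian of f at 0 is [[0, 0], [0, 0]] with rank 0, so corank 2. A Groebner basis of the Jacobian ideal J(f) in C{p,q} is {q^5, p*q^3 - q^4/4, p^2}; counting standard monomials gives mu = 8. Corank 2; j^3 = p^3 is a perfect cube, so E-series; the 5-jet and mu = 8 give E_8.

Type E_8, Milnor number mu = 8.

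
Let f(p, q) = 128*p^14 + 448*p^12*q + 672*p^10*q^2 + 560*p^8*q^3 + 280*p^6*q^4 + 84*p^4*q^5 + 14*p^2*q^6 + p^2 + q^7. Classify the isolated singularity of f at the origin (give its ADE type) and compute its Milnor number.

The Hessian of f at 0 has rank 1. Corank 1: A-series; mu = 6 gives A_6.

Type A_6, Milnor number mu = 6.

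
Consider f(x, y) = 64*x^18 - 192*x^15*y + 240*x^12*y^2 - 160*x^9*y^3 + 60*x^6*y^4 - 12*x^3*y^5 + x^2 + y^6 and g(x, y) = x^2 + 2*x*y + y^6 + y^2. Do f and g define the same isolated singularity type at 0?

The Hessian of f at 0 is [[2, 0], [0, 0]] with rank 1, so corank 1. A Groebner basis of the Jacobian ideal J(f) in C{x,y} is {y^5, x}; counting standard monomials gives mu = 5. Corank 1: A-series; mu = 5 gives A_5. The Hessian of g at 0 is [[2, 2], [2, 2]] with rank 1, so corank 1. A Groebner basis of the Jacobian ideal J(g) in C{x,y} is {y^5, x + y}; counting standard monomials gives mu = 5. Corank 1: A-series; mu = 5 gives A_5. Both have type A_5, hence right-equivalent.

Yes.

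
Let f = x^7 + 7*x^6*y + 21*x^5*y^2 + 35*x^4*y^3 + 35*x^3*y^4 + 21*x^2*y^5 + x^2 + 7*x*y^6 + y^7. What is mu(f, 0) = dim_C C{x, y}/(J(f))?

6

The Hessian of f at 0 has rank 1. Corank 1: A-series; mu = 6 gives A_6.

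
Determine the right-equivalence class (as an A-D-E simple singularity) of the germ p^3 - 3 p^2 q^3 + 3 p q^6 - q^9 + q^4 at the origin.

The Hessian of f at 0 has rank 0. Corank 2; j^3 = p^3 is a perfect cube, so E-series; the 4-jet and mu = 6 give E_6.

E6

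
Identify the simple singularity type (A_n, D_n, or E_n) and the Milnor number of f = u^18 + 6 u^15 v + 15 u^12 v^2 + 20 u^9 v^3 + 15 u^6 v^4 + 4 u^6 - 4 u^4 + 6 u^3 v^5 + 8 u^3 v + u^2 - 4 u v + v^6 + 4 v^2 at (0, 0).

The Hessian of f at 0 has rank 1. Corank 1: A-series; mu = 5 gives A_5.

Type A_5, Milnor number mu = 5.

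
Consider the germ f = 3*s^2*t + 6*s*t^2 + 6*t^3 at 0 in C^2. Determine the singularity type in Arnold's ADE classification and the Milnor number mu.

Type D_4, Milnor number mu = 4.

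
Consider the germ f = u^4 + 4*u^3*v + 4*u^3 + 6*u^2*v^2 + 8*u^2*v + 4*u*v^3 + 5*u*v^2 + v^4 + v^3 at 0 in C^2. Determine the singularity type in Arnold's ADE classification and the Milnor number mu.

Type D5, Milnor number mu = 5.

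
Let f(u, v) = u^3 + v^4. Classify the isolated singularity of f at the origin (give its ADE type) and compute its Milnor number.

Type E6, Milnor number mu = 6.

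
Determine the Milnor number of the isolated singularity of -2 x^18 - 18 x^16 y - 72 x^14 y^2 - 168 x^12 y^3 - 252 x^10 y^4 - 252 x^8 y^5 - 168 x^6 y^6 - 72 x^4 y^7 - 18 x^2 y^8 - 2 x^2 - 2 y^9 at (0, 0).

8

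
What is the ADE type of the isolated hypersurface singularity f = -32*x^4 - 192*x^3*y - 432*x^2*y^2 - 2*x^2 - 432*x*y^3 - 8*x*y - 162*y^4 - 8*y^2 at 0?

A_3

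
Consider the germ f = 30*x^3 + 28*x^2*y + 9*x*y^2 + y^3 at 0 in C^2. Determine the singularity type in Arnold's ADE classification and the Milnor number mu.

Type D4, Milnor number mu = 4.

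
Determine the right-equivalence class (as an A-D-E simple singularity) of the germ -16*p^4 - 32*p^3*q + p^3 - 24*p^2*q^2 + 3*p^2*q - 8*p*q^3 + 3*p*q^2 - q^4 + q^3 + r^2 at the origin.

The Hessian of f at 0 has rank 1. Corank 2; j^3 = (p + q)^3 is a perfect cube, so E-series; the 4-jet and mu = 6 give E_6.

E_{6}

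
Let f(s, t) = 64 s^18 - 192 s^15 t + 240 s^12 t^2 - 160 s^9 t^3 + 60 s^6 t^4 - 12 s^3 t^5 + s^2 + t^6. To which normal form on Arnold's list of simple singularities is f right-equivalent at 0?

The Hessian of f at 0 is [[2, 0], [0, 0]] with rank 1, so corank 1. A Groebner basis of the Jacobian ideal J(f) in C{s,t} is {t^5, s}; counting standard monomials gives mu = 5. Corank 1: A-series; mu = 5 gives A_5.

A_{5}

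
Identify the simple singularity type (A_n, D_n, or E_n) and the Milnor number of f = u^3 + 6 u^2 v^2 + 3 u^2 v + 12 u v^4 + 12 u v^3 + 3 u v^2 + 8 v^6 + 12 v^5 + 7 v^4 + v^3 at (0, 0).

Type E_{6}, Milnor number mu = 6.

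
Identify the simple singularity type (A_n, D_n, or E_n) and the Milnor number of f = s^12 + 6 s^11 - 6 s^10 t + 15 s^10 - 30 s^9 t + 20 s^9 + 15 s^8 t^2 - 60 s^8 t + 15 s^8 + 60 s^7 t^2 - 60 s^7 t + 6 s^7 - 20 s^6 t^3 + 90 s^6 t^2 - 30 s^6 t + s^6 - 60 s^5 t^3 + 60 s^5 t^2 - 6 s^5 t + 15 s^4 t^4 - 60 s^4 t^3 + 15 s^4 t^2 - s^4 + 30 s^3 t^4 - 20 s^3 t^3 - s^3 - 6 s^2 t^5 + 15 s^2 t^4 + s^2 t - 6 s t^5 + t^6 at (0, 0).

Type D7, Milnor number mu = 7.

The Hessian of f at 0 has rank 0. Corank 2; j^3 = -s^2*(s - t) has shape L^2 M (L != M), so D-series; mu = 7 gives D_7.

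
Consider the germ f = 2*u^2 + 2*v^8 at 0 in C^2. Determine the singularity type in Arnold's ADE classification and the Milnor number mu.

The Hessian of f at 0 has rank 1. Corank 1: A-series; mu = 7 gives A_7.

Type A7, Milnor number mu = 7.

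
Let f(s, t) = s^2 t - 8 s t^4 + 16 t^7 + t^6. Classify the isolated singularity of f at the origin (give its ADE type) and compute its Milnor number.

Type D_7, Milnor number mu = 7.

The Hessian of f at 0 is [[0, 0], [0, 0]] with rank 0, so corank 2. A Groebner basis of the Jacobian ideal J(f) in C{s,t} is {-s*t/4 + t^4, s^3, s^2*t, 2*s^2/3 + s*t^2}; counting standard monomials gives mu = 7. Corank 2; j^3 = s^2*t has shape L^2 M (L != M), so D-series; mu = 7 gives D_7.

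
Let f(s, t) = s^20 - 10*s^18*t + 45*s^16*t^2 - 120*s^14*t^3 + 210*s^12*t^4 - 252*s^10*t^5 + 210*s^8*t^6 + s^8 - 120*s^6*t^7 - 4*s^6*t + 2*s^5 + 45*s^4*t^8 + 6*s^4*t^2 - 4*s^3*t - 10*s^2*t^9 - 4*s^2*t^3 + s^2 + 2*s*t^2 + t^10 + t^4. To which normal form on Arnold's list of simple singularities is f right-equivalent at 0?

A9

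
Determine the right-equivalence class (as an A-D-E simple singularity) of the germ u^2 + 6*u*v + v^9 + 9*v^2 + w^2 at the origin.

The Hessian of f at 0 is [[2, 6, 0], [6, 18, 0], [0, 0, 2]] with rank 2, so corank 1. A Groebner basis of the Jacobian ideal J(f) in C{u,v,w} is {v^8, u + 3*v, w}; counting standard monomials gives mu = 8. Corank 1: A-series; mu = 8 gives A_8.

A_8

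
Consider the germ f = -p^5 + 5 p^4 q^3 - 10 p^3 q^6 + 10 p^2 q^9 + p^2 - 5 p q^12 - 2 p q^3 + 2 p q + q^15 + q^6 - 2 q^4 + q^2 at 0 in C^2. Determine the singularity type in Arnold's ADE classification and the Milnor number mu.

Type A4, Milnor number mu = 4.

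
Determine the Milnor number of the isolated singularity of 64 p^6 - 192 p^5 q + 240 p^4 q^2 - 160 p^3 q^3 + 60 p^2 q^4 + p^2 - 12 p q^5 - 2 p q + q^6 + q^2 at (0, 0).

The Hessian of f at 0 is [[2, -2], [-2, 2]] with rank 1, so corank 1. A Groebner basis of the Jacobian ideal J(f) in C{p,q} is {q^5, p - q}; counting standard monomials gives mu = 5. Corank 1: A-series; mu = 5 gives A_5.

5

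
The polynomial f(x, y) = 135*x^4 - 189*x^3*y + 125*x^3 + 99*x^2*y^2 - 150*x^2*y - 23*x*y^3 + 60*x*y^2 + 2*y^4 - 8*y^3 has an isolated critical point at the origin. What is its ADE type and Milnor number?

Type E_7, Milnor number mu = 7.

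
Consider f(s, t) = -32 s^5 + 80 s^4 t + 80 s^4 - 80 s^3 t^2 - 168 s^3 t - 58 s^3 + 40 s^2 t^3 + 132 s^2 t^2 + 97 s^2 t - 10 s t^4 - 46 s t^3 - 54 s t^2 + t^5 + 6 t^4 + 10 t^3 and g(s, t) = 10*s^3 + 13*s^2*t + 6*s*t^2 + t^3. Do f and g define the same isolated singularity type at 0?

The Hessian of f at 0 has rank 0. Corank 2; j^3 = -(2*s - t)*(29*s^2 - 34*s*t + 10*t^2) splits into three distinct lines over C (the quadratic factor has nonzero discriminant), so D_4. The Hessian of g at 0 has rank 0. Corank 2; j^3 = (2*s + t)*(5*s^2 + 4*s*t + t^2) splits into three distinct lines over C (the quadratic factor has nonzero discriminant), so D_4. Both have type D_4, hence right-equivalent.

Yes.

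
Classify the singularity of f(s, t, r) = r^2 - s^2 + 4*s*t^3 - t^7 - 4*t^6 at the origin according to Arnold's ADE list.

A6

The Hessian of f at 0 is [[-2, 0, 0], [0, 0, 0], [0, 0, 2]] with rank 2, so corank 1. A Groebner basis of the Jacobian ideal J(f) in C{s,t,r} is {-s/2 + t^3, s^2, r}; counting standard monomials gives mu = 6. Corank 1: A-series; mu = 6 gives A_6.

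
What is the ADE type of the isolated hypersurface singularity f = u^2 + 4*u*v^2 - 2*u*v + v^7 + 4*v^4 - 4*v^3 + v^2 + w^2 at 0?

A6

The Hessian of f at 0 is [[2, -2, 0], [-2, 2, 0], [0, 0, 2]] with rank 2, so corank 1. A Groebner basis of the Jacobian ideal J(f) in C{u,v,w} is {u^3 - 3*u^2*v - 3*u^2/2 + 2*u*v + u/4 - v/4, u/2 + v^2 - v/2, w}; counting standard monomials gives mu = 6. Corank 1: A-series; mu = 6 gives A_6.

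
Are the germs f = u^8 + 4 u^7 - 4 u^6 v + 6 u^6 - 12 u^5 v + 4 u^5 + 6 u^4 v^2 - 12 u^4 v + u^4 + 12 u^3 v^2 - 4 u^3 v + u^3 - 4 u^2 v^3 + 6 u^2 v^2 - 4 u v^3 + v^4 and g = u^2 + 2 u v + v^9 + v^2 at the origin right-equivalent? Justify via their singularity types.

The Hessian of f at 0 is [[0, 0], [0, 0]] with rank 0, so corank 2. A Groebner basis of the Jacobian ideal J(f) in C{u,v} is {v^4, u*v^2 - v^3/3, u^2}; counting standard monomials gives mu = 6. Corank 2; j^3 = u^3 is a perfect cube, so E-series; the 4-jet and mu = 6 give E_6. The Hessian of g at 0 is [[2, 2], [2, 2]] with rank 1, so corank 1. A Groebner basis of the Jacobian ideal J(g) in C{u,v} is {v^8, u + v}; counting standard monomials gives mu = 8. Corank 1: A-series; mu = 8 gives A_8. f is E_6 but g is A_8, hence not right-equivalent.

No.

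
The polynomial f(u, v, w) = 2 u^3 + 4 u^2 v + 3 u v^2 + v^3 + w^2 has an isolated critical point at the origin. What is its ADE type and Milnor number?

Type D4, Milnor number mu = 4.

The Hessian of f at 0 is [[0, 0, 0], [0, 0, 0], [0, 0, 2]] with rank 1, so corank 2. A Groebner basis of the Jacobian ideal J(f) in C{u,v,w} is {v^3, u^2 - 3*v^2/2, u*v + 3*v^2/2, w}; counting standard monomials gives mu = 4. Corank 2; j^3 = (u + v)*(2*u^2 + 2*u*v + v^2) splits into three distinct lines over C (the quadratic factor has nonzero discriminant), so D_4.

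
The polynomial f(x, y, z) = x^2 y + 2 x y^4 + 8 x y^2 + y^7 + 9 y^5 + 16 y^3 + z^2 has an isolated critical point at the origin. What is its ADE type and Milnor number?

Type D_6, Milnor number mu = 6.

The Hessian of f at 0 is [[0, 0, 0], [0, 0, 0], [0, 0, 2]] with rank 1, so corank 2. A Groebner basis of the Jacobian ideal J(f) in C{x,y,z} is {x*y + y^4 + 4*y^2, x*y^2 + 4*y^3, x^2 + 3*x*y - 4*y^2, z}; counting standard monomials gives mu = 6. Corank 2; j^3 = y*(x + 4*y)^2 has shape L^2 M (L != M), so D-series; mu = 6 gives D_6.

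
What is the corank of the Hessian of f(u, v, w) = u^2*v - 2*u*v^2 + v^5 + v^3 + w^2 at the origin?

2

Hessian at 0 has rank 1.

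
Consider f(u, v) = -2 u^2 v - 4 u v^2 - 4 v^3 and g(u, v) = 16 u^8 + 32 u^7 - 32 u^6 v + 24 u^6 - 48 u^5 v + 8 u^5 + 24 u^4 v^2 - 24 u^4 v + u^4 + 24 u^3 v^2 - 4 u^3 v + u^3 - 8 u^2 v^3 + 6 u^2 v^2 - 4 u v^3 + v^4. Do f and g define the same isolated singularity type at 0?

No.

The Hessian of f at 0 has rank 0. Corank 2; j^3 = -2*v*(u^2 + 2*u*v + 2*v^2) splits into three distinct lines over C (the quadratic factor has nonzero discriminant), so D_4. The Hessian of g at 0 has rank 0. Corank 2; j^3 = u^3 is a perfect cube, so E-series; the 4-jet and mu = 6 give E_6. f is D_4 but g is E_6, hence not right-equivalent.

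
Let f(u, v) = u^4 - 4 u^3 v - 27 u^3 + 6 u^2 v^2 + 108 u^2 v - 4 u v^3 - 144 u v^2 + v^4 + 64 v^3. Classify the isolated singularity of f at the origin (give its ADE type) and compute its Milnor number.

Type E_{6}, Milnor number mu = 6.

The Hessian of f at 0 has rank 0. Corank 2; j^3 = -(3*u - 4*v)^3 is a perfect cube, so E-series; the 4-jet and mu = 6 give E_6.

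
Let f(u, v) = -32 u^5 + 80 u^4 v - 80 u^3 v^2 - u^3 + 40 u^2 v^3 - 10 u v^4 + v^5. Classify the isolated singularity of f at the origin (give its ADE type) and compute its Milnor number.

Type E8, Milnor number mu = 8.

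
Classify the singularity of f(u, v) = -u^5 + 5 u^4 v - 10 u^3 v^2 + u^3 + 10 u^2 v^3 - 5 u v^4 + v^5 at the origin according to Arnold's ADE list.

E_{8}

The Hessian of f at 0 is [[0, 0], [0, 0]] with rank 0, so corank 2. A Groebner basis of the Jacobian ideal J(f) in C{u,v} is {v^5, u*v^3 - v^4/4, u^2}; counting standard monomials gives mu = 8. Corank 2; j^3 = u^3 is a perfect cube, so E-series; the 5-jet and mu = 8 give E_8.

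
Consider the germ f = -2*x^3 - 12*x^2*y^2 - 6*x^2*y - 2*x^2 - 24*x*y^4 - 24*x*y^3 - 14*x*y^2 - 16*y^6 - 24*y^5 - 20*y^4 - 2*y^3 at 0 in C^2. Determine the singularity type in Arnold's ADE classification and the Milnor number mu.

Type A2, Milnor number mu = 2.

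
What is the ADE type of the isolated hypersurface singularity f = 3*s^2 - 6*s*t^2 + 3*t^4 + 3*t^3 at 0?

The Hessian of f at 0 has rank 1. Corank 1: A-series; mu = 2 gives A_2.

A_{2}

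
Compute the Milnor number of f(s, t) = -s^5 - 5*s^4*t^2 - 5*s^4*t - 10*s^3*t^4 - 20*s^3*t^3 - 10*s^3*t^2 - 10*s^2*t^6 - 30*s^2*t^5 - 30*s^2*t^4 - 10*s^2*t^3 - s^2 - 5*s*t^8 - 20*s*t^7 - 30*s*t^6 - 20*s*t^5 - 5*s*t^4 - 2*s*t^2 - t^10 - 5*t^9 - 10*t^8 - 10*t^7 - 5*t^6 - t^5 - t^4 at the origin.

4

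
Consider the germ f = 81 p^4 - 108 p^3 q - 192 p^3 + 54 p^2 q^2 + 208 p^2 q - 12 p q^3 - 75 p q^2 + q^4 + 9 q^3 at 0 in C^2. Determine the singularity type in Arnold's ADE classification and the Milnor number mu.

Type D_{5}, Milnor number mu = 5.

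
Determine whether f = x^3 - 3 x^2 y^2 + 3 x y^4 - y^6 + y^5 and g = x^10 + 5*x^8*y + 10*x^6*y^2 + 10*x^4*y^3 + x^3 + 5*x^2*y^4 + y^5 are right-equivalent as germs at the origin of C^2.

The Hessian of f at 0 has rank 0. Corank 2; j^3 = x^3 is a perfect cube, so E-series; the 5-jet and mu = 8 give E_8. The Hessian of g at 0 has rank 0. Corank 2; j^3 = x^3 is a perfect cube, so E-series; the 5-jet and mu = 8 give E_8. Both have type E_8, hence right-equivalent.

Yes.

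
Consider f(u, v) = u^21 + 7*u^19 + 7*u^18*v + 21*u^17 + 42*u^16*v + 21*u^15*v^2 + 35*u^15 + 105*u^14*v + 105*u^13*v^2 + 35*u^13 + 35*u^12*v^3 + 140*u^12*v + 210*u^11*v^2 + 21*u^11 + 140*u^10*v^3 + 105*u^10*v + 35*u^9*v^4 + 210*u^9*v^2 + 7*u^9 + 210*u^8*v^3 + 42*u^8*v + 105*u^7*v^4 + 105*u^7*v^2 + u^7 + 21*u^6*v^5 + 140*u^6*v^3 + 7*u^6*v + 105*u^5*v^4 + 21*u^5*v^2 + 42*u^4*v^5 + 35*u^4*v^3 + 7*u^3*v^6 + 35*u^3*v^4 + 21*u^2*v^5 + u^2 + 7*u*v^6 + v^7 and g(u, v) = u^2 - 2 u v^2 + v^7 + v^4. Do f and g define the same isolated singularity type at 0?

Yes.

The Hessian of f at 0 is [[2, 0], [0, 0]] with rank 1, so corank 1. A Groebner basis of the Jacobian ideal J(f) in C{u,v} is {v^6, u}; counting standard monomials gives mu = 6. Corank 1: A-series; mu = 6 gives A_6. The Hessian of g at 0 is [[2, 0], [0, 0]] with rank 1, so corank 1. A Groebner basis of the Jacobian ideal J(g) in C{u,v} is {u^3, -u + v^2}; counting standard monomials gives mu = 6. Corank 1: A-series; mu = 6 gives A_6. Both have type A_6, hence right-equivalent.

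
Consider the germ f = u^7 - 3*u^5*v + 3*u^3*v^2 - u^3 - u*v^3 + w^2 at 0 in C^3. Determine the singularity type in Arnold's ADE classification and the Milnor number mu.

Type E_7, Milnor number mu = 7.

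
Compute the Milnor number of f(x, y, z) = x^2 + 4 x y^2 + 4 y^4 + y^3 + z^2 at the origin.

The Hessian of f at 0 is [[2, 0, 0], [0, 0, 0], [0, 0, 2]] with rank 2, so corank 1. A Groebner basis of the Jacobian ideal J(f) in C{x,y,z} is {y^2, x, z}; counting standard monomials gives mu = 2. Corank 1: A-series; mu = 2 gives A_2.

2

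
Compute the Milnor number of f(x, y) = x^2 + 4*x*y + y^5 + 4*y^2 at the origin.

4

The Hessian of f at 0 has rank 1. Corank 1: A-series; mu = 4 gives A_4.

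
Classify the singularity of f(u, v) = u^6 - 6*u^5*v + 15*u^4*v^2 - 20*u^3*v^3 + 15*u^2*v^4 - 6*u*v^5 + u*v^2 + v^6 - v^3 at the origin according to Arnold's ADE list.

D_7

The Hessian of f at 0 has rank 0. Corank 2; j^3 = v^2*(u - v) has shape L^2 M (L != M), so D-series; mu = 7 gives D_7.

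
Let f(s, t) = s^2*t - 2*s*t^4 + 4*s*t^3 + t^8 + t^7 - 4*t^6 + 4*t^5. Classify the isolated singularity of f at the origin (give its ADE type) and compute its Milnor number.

Type D_{9}, Milnor number mu = 9.

The Hessian of f at 0 has rank 0. Corank 2; j^3 = s^2*t has shape L^2 M (L != M), so D-series; mu = 9 gives D_9.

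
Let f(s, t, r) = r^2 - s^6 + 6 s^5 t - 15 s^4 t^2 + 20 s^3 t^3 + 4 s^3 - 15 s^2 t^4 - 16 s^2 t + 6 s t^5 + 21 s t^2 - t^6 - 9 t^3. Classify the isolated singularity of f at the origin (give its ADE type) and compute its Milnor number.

Type D_7, Milnor number mu = 7.

The Hessian of f at 0 is [[0, 0, 0], [0, 0, 0], [0, 0, 2]] with rank 1, so corank 2. A Groebner basis of the Jacobian ideal J(f) in C{s,t,r} is {32*s*t/3 + t^5 - 16*t^2, s*t^2 - 3*t^3/2, s^2 - 5*s*t/2 + 3*t^2/2, r}; counting standard monomials gives mu = 7. Corank 2; j^3 = (s - t)*(2*s - 3*t)^2 has shape L^2 M (L != M), so D-series; mu = 7 gives D_7.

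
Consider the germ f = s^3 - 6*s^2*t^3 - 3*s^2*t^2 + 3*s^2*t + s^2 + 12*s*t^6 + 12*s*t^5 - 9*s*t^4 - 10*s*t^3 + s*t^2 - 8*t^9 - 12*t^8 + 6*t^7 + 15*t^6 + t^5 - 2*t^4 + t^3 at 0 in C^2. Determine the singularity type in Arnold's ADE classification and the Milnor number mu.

Type A_{2}, Milnor number mu = 2.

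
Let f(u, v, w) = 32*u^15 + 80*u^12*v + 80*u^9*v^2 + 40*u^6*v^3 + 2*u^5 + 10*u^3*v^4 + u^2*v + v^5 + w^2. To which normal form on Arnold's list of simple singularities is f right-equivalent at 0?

The Hessian of f at 0 is [[0, 0, 0], [0, 0, 0], [0, 0, 2]] with rank 1, so corank 2. A Groebner basis of the Jacobian ideal J(f) in C{u,v,w} is {u^2/5 + v^4, u^3, u*v, w}; counting standard monomials gives mu = 6. Corank 2; j^3 = u^2*v has shape L^2 M (L != M), so D-series; mu = 6 gives D_6.

D_6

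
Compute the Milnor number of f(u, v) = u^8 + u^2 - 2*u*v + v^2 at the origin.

7

The Hessian of f at 0 has rank 1. Corank 1: A-series; mu = 7 gives A_7.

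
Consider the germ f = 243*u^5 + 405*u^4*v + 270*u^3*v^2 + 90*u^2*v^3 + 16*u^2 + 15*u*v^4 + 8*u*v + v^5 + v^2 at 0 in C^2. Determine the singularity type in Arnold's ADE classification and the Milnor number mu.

The Hessian of f at 0 has rank 1. Corank 1: A-series; mu = 4 gives A_4.

Type A_4, Milnor number mu = 4.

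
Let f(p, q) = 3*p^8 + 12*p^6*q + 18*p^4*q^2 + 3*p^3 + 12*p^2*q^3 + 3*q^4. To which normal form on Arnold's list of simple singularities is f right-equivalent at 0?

E6

The Hessian of f at 0 has rank 0. Corank 2; j^3 = 3*p^3 is a perfect cube, so E-series; the 4-jet and mu = 6 give E_6.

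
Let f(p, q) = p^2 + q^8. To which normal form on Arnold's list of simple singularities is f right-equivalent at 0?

The Hessian of f at 0 has rank 1. Corank 1: A-series; mu = 7 gives A_7.

A7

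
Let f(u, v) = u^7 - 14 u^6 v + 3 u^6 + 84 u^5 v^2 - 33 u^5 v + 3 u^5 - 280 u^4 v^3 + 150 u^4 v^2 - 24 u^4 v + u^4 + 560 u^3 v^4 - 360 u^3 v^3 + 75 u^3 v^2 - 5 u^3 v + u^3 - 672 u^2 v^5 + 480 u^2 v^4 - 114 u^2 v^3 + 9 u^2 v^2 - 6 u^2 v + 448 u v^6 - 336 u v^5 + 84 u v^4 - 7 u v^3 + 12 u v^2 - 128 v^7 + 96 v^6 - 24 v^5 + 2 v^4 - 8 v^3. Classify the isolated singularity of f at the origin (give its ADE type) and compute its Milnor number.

The Hessian of f at 0 has rank 0. Corank 2; j^3 = (u - 2*v)^3 is a perfect cube, so E-series; the 4-jet and mu = 7 give E_7.

Type E_{7}, Milnor number mu = 7.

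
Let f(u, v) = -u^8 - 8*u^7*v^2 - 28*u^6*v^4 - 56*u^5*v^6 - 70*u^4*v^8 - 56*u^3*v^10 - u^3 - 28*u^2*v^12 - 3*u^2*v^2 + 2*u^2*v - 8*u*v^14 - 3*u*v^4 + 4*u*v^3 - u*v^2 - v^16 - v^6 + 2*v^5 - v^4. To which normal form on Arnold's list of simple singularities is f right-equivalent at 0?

D_9

The Hessian of f at 0 has rank 0. Corank 2; j^3 = -u*(u - v)^2 has shape L^2 M (L != M), so D-series; mu = 9 gives D_9.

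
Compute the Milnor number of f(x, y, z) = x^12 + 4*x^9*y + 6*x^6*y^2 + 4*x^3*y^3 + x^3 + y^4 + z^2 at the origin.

The Hessian of f at 0 has rank 1. Corank 2; j^3 = x^3 is a perfect cube, so E-series; the 4-jet and mu = 6 give E_6.

6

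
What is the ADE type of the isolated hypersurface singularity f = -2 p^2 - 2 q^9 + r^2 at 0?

A_{8}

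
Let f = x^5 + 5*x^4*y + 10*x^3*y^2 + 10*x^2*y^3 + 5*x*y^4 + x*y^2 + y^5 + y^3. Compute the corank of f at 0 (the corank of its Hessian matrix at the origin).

2

Hessian at 0 has rank 0.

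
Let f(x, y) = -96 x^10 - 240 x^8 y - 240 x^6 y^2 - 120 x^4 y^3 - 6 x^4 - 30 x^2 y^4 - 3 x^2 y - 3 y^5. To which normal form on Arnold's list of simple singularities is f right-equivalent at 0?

The Hessian of f at 0 has rank 0. Corank 2; j^3 = -3*x^2*y has shape L^2 M (L != M), so D-series; mu = 6 gives D_6.

D_6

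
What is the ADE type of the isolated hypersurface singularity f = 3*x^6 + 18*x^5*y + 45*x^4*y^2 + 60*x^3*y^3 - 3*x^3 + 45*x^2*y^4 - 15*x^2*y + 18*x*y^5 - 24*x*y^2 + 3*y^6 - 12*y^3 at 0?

D_{7}

The Hessian of f at 0 is [[0, 0], [0, 0]] with rank 0, so corank 2. A Groebner basis of the Jacobian ideal J(f) in C{x,y} is {x*y/6 + y^5 + y^2/3, x*y^2 + 2*y^3, x^2 + 3*x*y + 2*y^2}; counting standard monomials gives mu = 7. Corank 2; j^3 = -3*(x + y)*(x + 2*y)^2 has shape L^2 M (L != M), so D-series; mu = 7 gives D_7.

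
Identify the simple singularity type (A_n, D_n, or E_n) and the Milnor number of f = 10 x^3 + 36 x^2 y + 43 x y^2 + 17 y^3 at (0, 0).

Type D_4, Milnor number mu = 4.

The Hessian of f at 0 is [[0, 0], [0, 0]] with rank 0, so corank 2. A Groebner basis of the Jacobian ideal J(f) in C{x,y} is {y^3, x^2 - 13*y^2/6, x*y + 3*y^2/2}; counting standard monomials gives mu = 4. Corank 2; j^3 = (x + y)*(10*x^2 + 26*x*y + 17*y^2) splits into three distinct lines over C (the quadratic factor has nonzero discriminant), so D_4.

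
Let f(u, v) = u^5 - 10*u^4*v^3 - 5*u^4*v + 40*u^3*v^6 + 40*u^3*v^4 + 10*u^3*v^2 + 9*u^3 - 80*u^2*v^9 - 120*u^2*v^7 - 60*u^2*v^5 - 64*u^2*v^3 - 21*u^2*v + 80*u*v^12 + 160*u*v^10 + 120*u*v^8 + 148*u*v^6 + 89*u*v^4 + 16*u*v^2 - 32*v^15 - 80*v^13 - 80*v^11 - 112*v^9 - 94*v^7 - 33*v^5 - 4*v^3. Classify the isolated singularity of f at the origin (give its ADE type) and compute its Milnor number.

The Hessian of f at 0 is [[0, 0], [0, 0]] with rank 0, so corank 2. A Groebner basis of the Jacobian ideal J(f) in C{u,v} is {-243*u*v/481 + v^4 + 162*v^2/481, u*v^2 - 2*v^3/3, u^2 - 1919*u*v/1443 + 638*v^2/1443}; counting standard monomials gives mu = 6. Corank 2; j^3 = (u - v)*(3*u - 2*v)^2 has shape L^2 M (L != M), so D-series; mu = 6 gives D_6.

Type D_6, Milnor number mu = 6.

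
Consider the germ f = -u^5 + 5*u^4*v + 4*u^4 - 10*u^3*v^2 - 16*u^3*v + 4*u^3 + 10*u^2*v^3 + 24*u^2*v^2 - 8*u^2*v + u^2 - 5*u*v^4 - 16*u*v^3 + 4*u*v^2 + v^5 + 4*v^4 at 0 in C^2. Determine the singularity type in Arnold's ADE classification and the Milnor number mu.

Type A_{4}, Milnor number mu = 4.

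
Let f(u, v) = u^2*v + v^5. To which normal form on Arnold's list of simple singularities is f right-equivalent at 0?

The Hessian of f at 0 has rank 0. Corank 2; j^3 = u^2*v has shape L^2 M (L != M), so D-series; mu = 6 gives D_6.

D_6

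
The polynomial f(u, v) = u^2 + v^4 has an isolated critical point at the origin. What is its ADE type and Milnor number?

Type A_{3}, Milnor number mu = 3.

The Hessian of f at 0 is [[2, 0], [0, 0]] with rank 1, so corank 1. A Groebner basis of the Jacobian ideal J(f) in C{u,v} is {v^3, u}; counting standard monomials gives mu = 3. Corank 1: A-series; mu = 3 gives A_3.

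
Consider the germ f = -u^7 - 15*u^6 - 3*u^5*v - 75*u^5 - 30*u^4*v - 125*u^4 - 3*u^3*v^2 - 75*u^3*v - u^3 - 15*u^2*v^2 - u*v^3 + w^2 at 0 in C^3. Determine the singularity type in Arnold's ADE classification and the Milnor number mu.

Type E_{7}, Milnor number mu = 7.

The Hessian of f at 0 is [[0, 0, 0], [0, 0, 0], [0, 0, 2]] with rank 1, so corank 2. A Groebner basis of the Jacobian ideal J(f) in C{u,v,w} is {3*u^2/25 + v^4 + v^3/25, u^3, u^2*v - u^2/25 - v^3/75, 2*u^2/5 + u*v^2 + 2*v^3/15, w}; counting standard monomials gives mu = 7. Corank 2; j^3 = -u^3 is a perfect cube, so E-series; the 4-jet and mu = 7 give E_7.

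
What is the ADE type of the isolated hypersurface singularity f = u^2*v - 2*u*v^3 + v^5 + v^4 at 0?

D5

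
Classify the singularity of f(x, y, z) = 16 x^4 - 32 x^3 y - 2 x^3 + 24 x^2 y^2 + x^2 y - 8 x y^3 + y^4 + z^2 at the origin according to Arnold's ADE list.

D_5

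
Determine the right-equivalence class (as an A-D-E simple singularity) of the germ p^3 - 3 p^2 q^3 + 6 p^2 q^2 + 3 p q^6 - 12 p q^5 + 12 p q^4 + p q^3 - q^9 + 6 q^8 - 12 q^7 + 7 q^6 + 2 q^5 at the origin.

The Hessian of f at 0 is [[0, 0], [0, 0]] with rank 0, so corank 2. A Groebner basis of the Jacobian ideal J(f) in C{p,q} is {-p^2/4 + q^4 - q^3/12, p^3, p^2*q + p^2/12 + q^3/36, p^2/2 + p*q^2 + q^3/6}; counting standard monomials gives mu = 7. Corank 2; j^3 = p^3 is a perfect cube, so E-series; the 4-jet and mu = 7 give E_7.

E7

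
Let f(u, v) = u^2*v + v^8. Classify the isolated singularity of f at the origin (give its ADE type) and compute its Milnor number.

Type D_{9}, Milnor number mu = 9.

The Hessian of f at 0 has rank 0. Corank 2; j^3 = u^2*v has shape L^2 M (L != M), so D-series; mu = 9 gives D_9.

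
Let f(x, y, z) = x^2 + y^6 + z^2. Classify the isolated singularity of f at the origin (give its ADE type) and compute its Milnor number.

Type A_{5}, Milnor number mu = 5.

The Hessian of f at 0 is [[2, 0, 0], [0, 0, 0], [0, 0, 2]] with rank 2, so corank 1. A Groebner basis of the Jacobian ideal J(f) in C{x,y,z} is {y^5, x, z}; counting standard monomials gives mu = 5. Corank 1: A-series; mu = 5 gives A_5.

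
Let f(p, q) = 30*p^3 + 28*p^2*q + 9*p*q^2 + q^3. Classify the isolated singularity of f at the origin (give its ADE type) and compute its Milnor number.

Type D4, Milnor number mu = 4.

The Hessian of f at 0 is [[0, 0], [0, 0]] with rank 0, so corank 2. A Groebner basis of the Jacobian ideal J(f) in C{p,q} is {q^3, p^2 - 3*q^2/26, p*q + 9*q^2/26}; counting standard monomials gives mu = 4. Corank 2; j^3 = (3*p + q)*(10*p^2 + 6*p*q + q^2) splits into three distinct lines over C (the quadratic factor has nonzero discriminant), so D_4.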